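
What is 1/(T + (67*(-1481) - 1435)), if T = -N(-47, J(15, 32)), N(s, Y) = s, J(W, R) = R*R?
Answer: -1/100615 ≈ -9.9389e-6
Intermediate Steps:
J(W, R) = R²
T = 47 (T = -1*(-47) = 47)
1/(T + (67*(-1481) - 1435)) = 1/(47 + (67*(-1481) - 1435)) = 1/(47 + (-99227 - 1435)) = 1/(47 - 100662) = 1/(-100615) = -1/100615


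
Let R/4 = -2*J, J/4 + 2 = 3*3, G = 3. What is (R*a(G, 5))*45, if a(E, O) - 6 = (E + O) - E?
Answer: -110880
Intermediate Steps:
J = 28 (J = -8 + 4*(3*3) = -8 + 4*9 = -8 + 36 = 28)
R = -224 (R = 4*(-2*28) = 4*(-56) = -224)
a(E, O) = 6 + O (a(E, O) = 6 + ((E + O) - E) = 6 + O)
(R*a(G, 5))*45 = -224*(6 + 5)*45 = -224*11*45 = -2464*45 = -110880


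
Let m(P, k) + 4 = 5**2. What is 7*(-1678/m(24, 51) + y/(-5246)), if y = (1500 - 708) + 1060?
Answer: -4420840/7869 ≈ -561.80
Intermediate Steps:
m(P, k) = 21 (m(P, k) = -4 + 5**2 = -4 + 25 = 21)
y = 1852 (y = 792 + 1060 = 1852)
7*(-1678/m(24, 51) + y/(-5246)) = 7*(-1678/21 + 1852/(-5246)) = 7*(-1678*1/21 + 1852*(-1/5246)) = 7*(-1678/21 - 926/2623) = 7*(-4420840/55083) = -4420840/7869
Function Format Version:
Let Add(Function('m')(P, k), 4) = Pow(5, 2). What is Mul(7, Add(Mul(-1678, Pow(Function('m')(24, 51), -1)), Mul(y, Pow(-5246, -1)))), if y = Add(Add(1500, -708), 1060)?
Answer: Rational(-4420840, 7869) ≈ -561.80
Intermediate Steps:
Function('m')(P, k) = 21 (Function('m')(P, k) = Add(-4, Pow(5, 2)) = Add(-4, 25) = 21)
y = 1852 (y = Add(792, 1060) = 1852)
Mul(7, Add(Mul(-1678, Pow(Function('m')(24, 51), -1)), Mul(y, Pow(-5246, -1)))) = Mul(7, Add(Mul(-1678, Pow(21, -1)), Mul(1852, Pow(-5246, -1)))) = Mul(7, Add(Mul(-1678, Rational(1, 21)), Mul(1852, Rational(-1, 5246)))) = Mul(7, Add(Rational(-1678, 21), Rational(-926, 2623))) = Mul(7, Rational(-4420840, 55083)) = Rational(-4420840, 7869)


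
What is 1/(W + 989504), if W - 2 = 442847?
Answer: 1/1432353 ≈ 6.9815e-7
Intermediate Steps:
W = 442849 (W = 2 + 442847 = 442849)
1/(W + 989504) = 1/(442849 + 989504) = 1/1432353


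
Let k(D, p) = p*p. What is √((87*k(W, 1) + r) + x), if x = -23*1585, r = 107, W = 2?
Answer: 3*I*√4029 ≈ 190.42*I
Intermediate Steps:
k(D, p) = p²
x = -36455
√((87*k(W, 1) + r) + x) = √((87*1² + 107) - 36455) = √((87*1 + 107) - 36455) = √((87 + 107) - 36455) = √(194 - 36455) = √(-36261) = 3*I*√4029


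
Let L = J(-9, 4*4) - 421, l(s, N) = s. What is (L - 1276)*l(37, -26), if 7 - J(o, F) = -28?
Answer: -61494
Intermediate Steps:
J(o, F) = 35 (J(o, F) = 7 - 1*(-28) = 7 + 28 = 35)
L = -386 (L = 35 - 421 = -386)
(L - 1276)*l(37, -26) = (-386 - 1276)*37 = -1662*37 = -61494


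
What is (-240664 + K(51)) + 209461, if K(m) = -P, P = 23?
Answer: -31226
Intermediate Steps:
K(m) = -23 (K(m) = -1*23 = -23)
(-240664 + K(51)) + 209461 = (-240664 - 23) + 209461 = -240687 + 209461 = -31226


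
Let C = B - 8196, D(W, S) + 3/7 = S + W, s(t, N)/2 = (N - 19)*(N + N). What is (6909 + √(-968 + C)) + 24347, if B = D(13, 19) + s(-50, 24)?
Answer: 31256 + I*√423969/7 ≈ 31256.0 + 93.018*I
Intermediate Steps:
s(t, N) = 4*N*(-19 + N) (s(t, N) = 2*((N - 19)*(N + N)) = 2*((-19 + N)*(2*N)) = 2*(2*N*(-19 + N)) = 4*N*(-19 + N))
D(W, S) = -3/7 + S + W (D(W, S) = -3/7 + (S + W) = -3/7 + S + W)
B = 3581/7 (B = (-3/7 + 19 + 13) + 4*24*(-19 + 24) = 221/7 + 4*24*5 = 221/7 + 480 = 3581/7 ≈ 511.57)
C = -53791/7 (C = 3581/7 - 8196 = -53791/7 ≈ -7684.4)
(6909 + √(-968 + C)) + 24347 = (6909 + √(-968 - 53791/7)) + 24347 = (6909 + √(-60567/7)) + 24347 = (6909 + I*√423969/7) + 24347 = 31256 + I*√423969/7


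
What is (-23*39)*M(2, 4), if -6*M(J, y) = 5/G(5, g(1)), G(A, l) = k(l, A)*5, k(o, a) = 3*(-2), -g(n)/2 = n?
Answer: -299/12 ≈ -24.917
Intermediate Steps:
g(n) = -2*n
k(o, a) = -6
G(A, l) = -30 (G(A, l) = -6*5 = -30)
M(J, y) = 1/36 (M(J, y) = -5/(6*(-30)) = -5*(-1)/(6*30) = -⅙*(-⅙) = 1/36)
(-23*39)*M(2, 4) = -23*39*(1/36) = -897*1/36 = -299/12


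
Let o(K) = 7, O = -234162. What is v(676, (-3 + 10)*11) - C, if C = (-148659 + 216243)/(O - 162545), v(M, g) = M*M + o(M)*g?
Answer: 181499470689/396707 ≈ 4.5752e+5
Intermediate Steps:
v(M, g) = M² + 7*g (v(M, g) = M*M + 7*g = M² + 7*g)
C = -67584/396707 (C = (-148659 + 216243)/(-234162 - 162545) = 67584/(-396707) = 67584*(-1/396707) = -67584/396707 ≈ -0.17036)
v(676, (-3 + 10)*11) - C = (676² + 7*((-3 + 10)*11)) - 1*(-67584/396707) = (456976 + 7*(7*11)) + 67584/396707 = (456976 + 7*77) + 67584/396707 = (456976 + 539) + 67584/396707 = 457515 + 67584/396707 = 181499470689/396707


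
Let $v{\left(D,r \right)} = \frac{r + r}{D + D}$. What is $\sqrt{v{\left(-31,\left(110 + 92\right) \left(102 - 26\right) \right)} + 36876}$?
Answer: $\frac{2 \sqrt{8740481}}{31} \approx 190.74$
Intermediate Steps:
$v{\left(D,r \right)} = \frac{r}{D}$ ($v{\left(D,r \right)} = \frac{2 r}{2 D} = 2 r \frac{1}{2 D} = \frac{r}{D}$)
$\sqrt{v{\left(-31,\left(110 + 92\right) \left(102 - 26\right) \right)} + 36876} = \sqrt{\frac{\left(110 + 92\right) \left(102 - 26\right)}{-31} + 36876} = \sqrt{202 \cdot 76 \left(- \frac{1}{31}\right) + 36876} = \sqrt{15352 \left(- \frac{1}{31}\right) + 36876} = \sqrt{- \frac{15352}{31} + 36876} = \sqrt{\frac{1127804}{31}} = \frac{2 \sqrt{8740481}}{31}$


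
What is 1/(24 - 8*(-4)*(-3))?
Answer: -1/72 ≈ -0.013889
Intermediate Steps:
1/(24 - 8*(-4)*(-3)) = 1/(24 + 32*(-3)) = 1/(24 - 96) = 1/(-72) = -1/72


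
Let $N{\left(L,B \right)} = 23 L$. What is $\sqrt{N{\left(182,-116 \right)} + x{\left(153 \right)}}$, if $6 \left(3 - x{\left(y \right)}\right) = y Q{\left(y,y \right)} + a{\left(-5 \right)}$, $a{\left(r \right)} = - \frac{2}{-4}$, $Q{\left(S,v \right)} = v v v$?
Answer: $\frac{i \sqrt{3287736885}}{6} \approx 9556.5 i$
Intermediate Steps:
$Q{\left(S,v \right)} = v^{3}$ ($Q{\left(S,v \right)} = v^{2} v = v^{3}$)
$a{\left(r \right)} = \frac{1}{2}$ ($a{\left(r \right)} = \left(-2\right) \left(- \frac{1}{4}\right) = \frac{1}{2}$)
$x{\left(y \right)} = \frac{35}{12} - \frac{y^{4}}{6}$ ($x{\left(y \right)} = 3 - \frac{y y^{3} + \frac{1}{2}}{6} = 3 - \frac{y^{4} + \frac{1}{2}}{6} = 3 - \frac{\frac{1}{2} + y^{4}}{6} = 3 - \left(\frac{1}{12} + \frac{y^{4}}{6}\right) = \frac{35}{12} - \frac{y^{4}}{6}$)
$\sqrt{N{\left(182,-116 \right)} + x{\left(153 \right)}} = \sqrt{23 \cdot 182 + \left(\frac{35}{12} - \frac{153^{4}}{6}\right)} = \sqrt{4186 + \left(\frac{35}{12} - \frac{182660427}{2}\right)} = \sqrt{4186 - \frac{1095962527}{12}} = \sqrt{- \frac{1095912295}{12}} = \frac{i \sqrt{3287736885}}{6}$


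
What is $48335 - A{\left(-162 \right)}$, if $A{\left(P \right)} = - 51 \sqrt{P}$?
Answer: $48335 + 459 i \sqrt{2} \approx 48335.0 + 649.12 i$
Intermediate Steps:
$48335 - A{\left(-162 \right)} = 48335 - - 51 \sqrt{-162} = 48335 - - 51 \cdot 9 i \sqrt{2} = 48335 - - 459 i \sqrt{2} = 48335 + 459 i \sqrt{2}$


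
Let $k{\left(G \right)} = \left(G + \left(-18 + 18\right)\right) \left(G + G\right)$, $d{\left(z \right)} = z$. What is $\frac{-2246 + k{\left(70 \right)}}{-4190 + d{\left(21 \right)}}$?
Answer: $- \frac{7554}{4169} \approx -1.8119$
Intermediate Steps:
$k{\left(G \right)} = 2 G^{2}$ ($k{\left(G \right)} = \left(G + 0\right) 2 G = G 2 G = 2 G^{2}$)
$\frac{-2246 + k{\left(70 \right)}}{-4190 + d{\left(21 \right)}} = \frac{-2246 + 2 \cdot 70^{2}}{-4190 + 21} = \frac{-2246 + 2 \cdot 4900}{-4169} = \left(-2246 + 9800\right) \left(- \frac{1}{4169}\right) = 7554 \left(- \frac{1}{4169}\right) = - \frac{7554}{4169}$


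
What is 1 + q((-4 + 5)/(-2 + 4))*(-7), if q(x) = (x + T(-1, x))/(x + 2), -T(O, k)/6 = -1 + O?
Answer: -34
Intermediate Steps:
T(O, k) = 6 - 6*O (T(O, k) = -6*(-1 + O) = 6 - 6*O)
q(x) = (12 + x)/(2 + x) (q(x) = (x + (6 - 6*(-1)))/(x + 2) = (x + (6 + 6))/(2 + x) = (x + 12)/(2 + x) = (12 + x)/(2 + x))
1 + q((-4 + 5)/(-2 + 4))*(-7) = 1 + ((12 + (-4 + 5)/(-2 + 4))/(2 + (-4 + 5)/(-2 + 4)))*(-7) = 1 + ((12 + 1/2)/(2 + 1/2))*(-7) = 1 + ((12 + 1*(½))/(2 + 1*(½)))*(-7) = 1 + ((12 + ½)/(2 + ½))*(-7) = 1 + ((25/2)/(5/2))*(-7) = 1 + ((⅖)*(25/2))*(-7) = 1 + 5*(-7) = 1 - 35 = -34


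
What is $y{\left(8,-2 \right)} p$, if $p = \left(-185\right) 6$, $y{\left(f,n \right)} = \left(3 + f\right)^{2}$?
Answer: $-134310$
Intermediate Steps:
$p = -1110$
$y{\left(8,-2 \right)} p = \left(3 + 8\right)^{2} \left(-1110\right) = 11^{2} \left(-1110\right) = 121 \left(-1110\right) = -134310$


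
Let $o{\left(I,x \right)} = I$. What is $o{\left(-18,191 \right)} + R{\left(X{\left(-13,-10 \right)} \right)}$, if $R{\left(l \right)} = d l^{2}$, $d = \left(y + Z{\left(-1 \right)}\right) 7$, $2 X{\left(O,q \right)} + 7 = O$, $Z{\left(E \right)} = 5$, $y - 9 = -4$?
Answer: $6982$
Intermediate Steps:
$y = 5$ ($y = 9 - 4 = 5$)
$X{\left(O,q \right)} = - \frac{7}{2} + \frac{O}{2}$
$d = 70$ ($d = \left(5 + 5\right) 7 = 10 \cdot 7 = 70$)
$R{\left(l \right)} = 70 l^{2}$
$o{\left(-18,191 \right)} + R{\left(X{\left(-13,-10 \right)} \right)} = -18 + 70 \left(- \frac{7}{2} + \frac{1}{2} \left(-13\right)\right)^{2} = -18 + 70 \left(- \frac{7}{2} - \frac{13}{2}\right)^{2} = -18 + 70 \left(-10\right)^{2} = -18 + 70 \cdot 100 = -18 + 7000 = 6982$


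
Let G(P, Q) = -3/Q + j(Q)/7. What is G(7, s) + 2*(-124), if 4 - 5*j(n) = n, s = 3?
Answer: -8714/35 ≈ -248.97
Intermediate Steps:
j(n) = ⅘ - n/5
G(P, Q) = 4/35 - 3/Q - Q/35 (G(P, Q) = -3/Q + (⅘ - Q/5)/7 = -3/Q + (⅘ - Q/5)*(⅐) = -3/Q + (4/35 - Q/35) = 4/35 - 3/Q - Q/35)
G(7, s) + 2*(-124) = (1/35)*(-105 + 3*(4 - 1*3))/3 + 2*(-124) = (1/35)*(⅓)*(-105 + 3*(4 - 3)) - 248 = (1/35)*(⅓)*(-105 + 3*1) - 248 = (1/35)*(⅓)*(-105 + 3) - 248 = (1/35)*(⅓)*(-102) - 248 = -34/35 - 248 = -8714/35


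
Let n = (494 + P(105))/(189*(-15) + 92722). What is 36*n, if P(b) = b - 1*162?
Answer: 15732/89887 ≈ 0.17502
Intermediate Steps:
P(b) = -162 + b (P(b) = b - 162 = -162 + b)
n = 437/89887 (n = (494 + (-162 + 105))/(189*(-15) + 92722) = (494 - 57)/(-2835 + 92722) = 437/89887 ≈ 0.0048617)
36*n = 36*(437/89887) = 15732/89887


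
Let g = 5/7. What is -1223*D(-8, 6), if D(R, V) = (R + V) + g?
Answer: 11007/7 ≈ 1572.4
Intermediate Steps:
g = 5/7 (g = 5*(⅐) = 5/7 ≈ 0.71429)
D(R, V) = 5/7 + R + V (D(R, V) = (R + V) + 5/7 = 5/7 + R + V)
-1223*D(-8, 6) = -1223*(5/7 - 8 + 6) = -1223*(-9/7) = 11007/7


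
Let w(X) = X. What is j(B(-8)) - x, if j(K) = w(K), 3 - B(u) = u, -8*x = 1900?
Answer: 497/2 ≈ 248.50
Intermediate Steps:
x = -475/2 (x = -1/8*1900 = -475/2 ≈ -237.50)
B(u) = 3 - u
j(K) = K
j(B(-8)) - x = (3 - 1*(-8)) - 1*(-475/2) = (3 + 8) + 475/2 = 11 + 475/2 = 497/2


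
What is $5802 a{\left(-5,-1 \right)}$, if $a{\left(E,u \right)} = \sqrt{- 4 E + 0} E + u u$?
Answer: $5802 - 58020 \sqrt{5} \approx -1.2393 \cdot 10^{5}$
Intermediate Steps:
$a{\left(E,u \right)} = u^{2} + 2 E \sqrt{- E}$ ($a{\left(E,u \right)} = \sqrt{- 4 E} E + u^{2} = 2 \sqrt{- E} E + u^{2} = 2 E \sqrt{- E} + u^{2} = u^{2} + 2 E \sqrt{- E}$)
$5802 a{\left(-5,-1 \right)} = 5802 \left(\left(-1\right)^{2} - 2 \left(\left(-1\right) \left(-5\right)\right)^{\frac{3}{2}}\right) = 5802 \left(1 - 2 \cdot 5^{\frac{3}{2}}\right) = 5802 \left(1 - 2 \cdot 5 \sqrt{5}\right) = 5802 \left(1 - 10 \sqrt{5}\right) = 5802 - 58020 \sqrt{5}$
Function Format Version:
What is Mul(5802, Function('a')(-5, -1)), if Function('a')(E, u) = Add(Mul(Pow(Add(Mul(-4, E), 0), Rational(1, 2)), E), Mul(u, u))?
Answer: Add(5802, Mul(-58020, Pow(5, Rational(1, 2)))) ≈ -1.2393e+5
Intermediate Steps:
Function('a')(E, u) = Add(Pow(u, 2), Mul(2, E, Pow(Mul(-1, E), Rational(1, 2)))) (Function('a')(E, u) = Add(Mul(Pow(Mul(-4, E), Rational(1, 2)), E), Pow(u, 2)) = Add(Mul(Mul(2, Pow(Mul(-1, E), Rational(1, 2))), E), Pow(u, 2)) = Add(Mul(2, E, Pow(Mul(-1, E), Rational(1, 2))), Pow(u, 2)) = Add(Pow(u, 2), Mul(2, E, Pow(Mul(-1, E), Rational(1, 2)))))
Mul(5802, Function('a')(-5, -1)) = Mul(5802, Add(Pow(-1, 2), Mul(-2, Pow(Mul(-1, -5), Rational(3, 2))))) = Mul(5802, Add(1, Mul(-2, Pow(5, Rational(3, 2))))) = Mul(5802, Add(1, Mul(-2, Mul(5, Pow(5, Rational(1, 2)))))) = Mul(5802, Add(1, Mul(-10, Pow(5, Rational(1, 2))))) = Add(5802, Mul(-58020, Pow(5, Rational(1, 2))))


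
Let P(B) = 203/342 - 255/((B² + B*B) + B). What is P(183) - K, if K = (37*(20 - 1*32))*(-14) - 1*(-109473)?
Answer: -885751422415/7656354 ≈ -1.1569e+5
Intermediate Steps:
P(B) = 203/342 - 255/(B + 2*B²) (P(B) = 203*(1/342) - 255/((B² + B²) + B) = 203/342 - 255/(2*B² + B) = 203/342 - 255/(B + 2*B²))
K = 115689 (K = (37*(20 - 32))*(-14) + 109473 = (37*(-12))*(-14) + 109473 = -444*(-14) + 109473 = 6216 + 109473 = 115689)
P(183) - K = (1/342)*(-87210 + 203*183 + 406*183²)/(183*(1 + 2*183)) - 1*115689 = (1/342)*(1/183)*(-87210 + 37149 + 406*33489)/(1 + 366) - 115689 = (1/342)*(1/183)*(-87210 + 37149 + 13596534)/367 - 115689 = (1/342)*(1/183)*(1/367)*13546473 - 115689 = 4515491/7656354 - 115689 = -885751422415/7656354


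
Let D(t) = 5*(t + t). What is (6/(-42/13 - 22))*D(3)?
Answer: -585/82 ≈ -7.1341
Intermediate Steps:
D(t) = 10*t (D(t) = 5*(2*t) = 10*t)
(6/(-42/13 - 22))*D(3) = (6/(-42/13 - 22))*(10*3) = (6/(-42*1/13 - 22))*30 = (6/(-42/13 - 22))*30 = (6/(-328/13))*30 = -13/328*6*30 = -39/164*30 = -585/82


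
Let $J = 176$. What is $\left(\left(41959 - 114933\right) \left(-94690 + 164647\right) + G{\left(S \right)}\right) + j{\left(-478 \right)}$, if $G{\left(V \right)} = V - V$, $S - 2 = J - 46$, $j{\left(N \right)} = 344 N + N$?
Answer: $-5105207028$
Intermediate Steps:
$j{\left(N \right)} = 345 N$
$S = 132$ ($S = 2 + \left(176 - 46\right) = 2 + 130 = 132$)
$G{\left(V \right)} = 0$
$\left(\left(41959 - 114933\right) \left(-94690 + 164647\right) + G{\left(S \right)}\right) + j{\left(-478 \right)} = \left(\left(41959 - 114933\right) \left(-94690 + 164647\right) + 0\right) + 345 \left(-478\right) = \left(\left(-72974\right) 69957 + 0\right) - 164910 = \left(-5105042118 + 0\right) - 164910 = -5105042118 - 164910 = -5105207028$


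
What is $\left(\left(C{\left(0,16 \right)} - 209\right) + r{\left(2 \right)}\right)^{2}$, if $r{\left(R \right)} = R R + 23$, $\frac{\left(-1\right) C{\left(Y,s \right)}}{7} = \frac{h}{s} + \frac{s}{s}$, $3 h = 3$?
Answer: $\frac{9186961}{256} \approx 35887.0$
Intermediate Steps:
$h = 1$ ($h = \frac{1}{3} \cdot 3 = 1$)
$C{\left(Y,s \right)} = -7 - \frac{7}{s}$ ($C{\left(Y,s \right)} = - 7 \left(1 \frac{1}{s} + \frac{s}{s}\right) = - 7 \left(\frac{1}{s} + 1\right) = - 7 \left(1 + \frac{1}{s}\right) = -7 - \frac{7}{s}$)
$r{\left(R \right)} = 23 + R^{2}$ ($r{\left(R \right)} = R^{2} + 23 = 23 + R^{2}$)
$\left(\left(C{\left(0,16 \right)} - 209\right) + r{\left(2 \right)}\right)^{2} = \left(\left(\left(-7 - \frac{7}{16}\right) - 209\right) + \left(23 + 2^{2}\right)\right)^{2} = \left(\left(\left(-7 - \frac{7}{16}\right) - 209\right) + \left(23 + 4\right)\right)^{2} = \left(\left(\left(-7 - \frac{7}{16}\right) - 209\right) + 27\right)^{2} = \left(\left(- \frac{119}{16} - 209\right) + 27\right)^{2} = \left(- \frac{3463}{16} + 27\right)^{2} = \left(- \frac{3031}{16}\right)^{2} = \frac{9186961}{256}$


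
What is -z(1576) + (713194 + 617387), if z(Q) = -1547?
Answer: 1332128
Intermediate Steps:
-z(1576) + (713194 + 617387) = -1*(-1547) + (713194 + 617387) = 1547 + 1330581 = 1332128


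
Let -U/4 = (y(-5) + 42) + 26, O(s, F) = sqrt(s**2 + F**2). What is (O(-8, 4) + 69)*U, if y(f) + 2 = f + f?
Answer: -15456 - 896*sqrt(5) ≈ -17460.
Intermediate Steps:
y(f) = -2 + 2*f (y(f) = -2 + (f + f) = -2 + 2*f)
O(s, F) = sqrt(F**2 + s**2)
U = -224 (U = -4*(((-2 + 2*(-5)) + 42) + 26) = -4*(((-2 - 10) + 42) + 26) = -4*((-12 + 42) + 26) = -4*(30 + 26) = -4*56 = -224)
(O(-8, 4) + 69)*U = (sqrt(4**2 + (-8)**2) + 69)*(-224) = (sqrt(16 + 64) + 69)*(-224) = (sqrt(80) + 69)*(-224) = (4*sqrt(5) + 69)*(-224) = (69 + 4*sqrt(5))*(-224) = -15456 - 896*sqrt(5)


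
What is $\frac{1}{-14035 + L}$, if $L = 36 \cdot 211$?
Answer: $- \frac{1}{6439} \approx -0.0001553$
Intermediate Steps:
$L = 7596$
$\frac{1}{-14035 + L} = \frac{1}{-14035 + 7596} = \frac{1}{-6439} = - \frac{1}{6439}$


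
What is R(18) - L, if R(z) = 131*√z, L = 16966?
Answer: -16966 + 393*√2 ≈ -16410.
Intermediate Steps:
R(18) - L = 131*√18 - 1*16966 = 131*(3*√2) - 16966 = 393*√2 - 16966 = -16966 + 393*√2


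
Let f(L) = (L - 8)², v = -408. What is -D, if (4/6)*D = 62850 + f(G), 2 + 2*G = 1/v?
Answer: -41902998625/443904 ≈ -94397.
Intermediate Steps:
G = -817/816 (G = -1 + (½)/(-408) = -1 + (½)*(-1/408) = -1 - 1/816 = -817/816 ≈ -1.0012)
f(L) = (-8 + L)²
D = 41902998625/443904 (D = 3*(62850 + (-8 - 817/816)²)/2 = 3*(62850 + (-7345/816)²)/2 = 3*(62850 + 53949025/665856)/2 = (3/2)*(41902998625/665856) = 41902998625/443904 ≈ 94397.)
-D = -1*41902998625/443904 = -41902998625/443904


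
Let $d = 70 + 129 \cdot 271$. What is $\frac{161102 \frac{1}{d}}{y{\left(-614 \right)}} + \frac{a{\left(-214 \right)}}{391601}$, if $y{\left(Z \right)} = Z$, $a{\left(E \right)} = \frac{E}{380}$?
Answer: $- \frac{5994482576311}{800135442053570} \approx -0.0074918$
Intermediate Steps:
$a{\left(E \right)} = \frac{E}{380}$ ($a{\left(E \right)} = E \frac{1}{380} = \frac{E}{380}$)
$d = 35029$ ($d = 70 + 34959 = 35029$)
$\frac{161102 \frac{1}{d}}{y{\left(-614 \right)}} + \frac{a{\left(-214 \right)}}{391601} = \frac{161102 \cdot \frac{1}{35029}}{-614} + \frac{\frac{1}{380} \left(-214\right)}{391601} = 161102 \cdot \frac{1}{35029} \left(- \frac{1}{614}\right) - \frac{107}{74404190} = \frac{161102}{35029} \left(- \frac{1}{614}\right) - \frac{107}{74404190} = - \frac{80551}{10753903} - \frac{107}{74404190} = - \frac{5994482576311}{800135442053570}$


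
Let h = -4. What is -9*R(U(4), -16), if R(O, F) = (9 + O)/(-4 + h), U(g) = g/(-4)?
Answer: 9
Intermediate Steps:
U(g) = -g/4 (U(g) = g*(-¼) = -g/4)
R(O, F) = -9/8 - O/8 (R(O, F) = (9 + O)/(-4 - 4) = (9 + O)/(-8) = (9 + O)*(-⅛) = -9/8 - O/8)
-9*R(U(4), -16) = -9*(-9/8 - (-1)*4/32) = -9*(-9/8 - ⅛*(-1)) = -9*(-9/8 + ⅛) = -9*(-1) = 9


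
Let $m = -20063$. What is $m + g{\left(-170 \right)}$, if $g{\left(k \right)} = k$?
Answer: $-20233$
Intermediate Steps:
$m + g{\left(-170 \right)} = -20063 - 170 = -20233$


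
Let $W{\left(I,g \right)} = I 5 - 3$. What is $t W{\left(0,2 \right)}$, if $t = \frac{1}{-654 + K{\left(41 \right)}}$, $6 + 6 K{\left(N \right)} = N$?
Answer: $\frac{18}{3889} \approx 0.0046284$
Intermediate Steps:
$K{\left(N \right)} = -1 + \frac{N}{6}$
$W{\left(I,g \right)} = -3 + 5 I$ ($W{\left(I,g \right)} = 5 I - 3 = -3 + 5 I$)
$t = - \frac{6}{3889}$ ($t = \frac{1}{-654 + \left(-1 + \frac{1}{6} \cdot 41\right)} = \frac{1}{-654 + \left(-1 + \frac{41}{6}\right)} = \frac{1}{-654 + \frac{35}{6}} = \frac{1}{- \frac{3889}{6}} = - \frac{6}{3889} \approx -0.0015428$)
$t W{\left(0,2 \right)} = - \frac{6 \left(-3 + 5 \cdot 0\right)}{3889} = - \frac{6 \left(-3 + 0\right)}{3889} = \left(- \frac{6}{3889}\right) \left(-3\right) = \frac{18}{3889}$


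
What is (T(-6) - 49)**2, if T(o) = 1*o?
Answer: 3025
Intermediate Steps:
T(o) = o
(T(-6) - 49)**2 = (-6 - 49)**2 = (-55)**2 = 3025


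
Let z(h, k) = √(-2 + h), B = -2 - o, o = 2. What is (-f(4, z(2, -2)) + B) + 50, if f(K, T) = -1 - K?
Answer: 51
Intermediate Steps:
B = -4 (B = -2 - 1*2 = -2 - 2 = -4)
(-f(4, z(2, -2)) + B) + 50 = (-(-1 - 1*4) - 4) + 50 = (-(-1 - 4) - 4) + 50 = (-1*(-5) - 4) + 50 = (5 - 4) + 50 = 1 + 50 = 51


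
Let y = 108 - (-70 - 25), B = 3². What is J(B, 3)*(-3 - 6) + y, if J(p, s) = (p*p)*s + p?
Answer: -2065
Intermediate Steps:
B = 9
J(p, s) = p + s*p² (J(p, s) = p²*s + p = s*p² + p = p + s*p²)
y = 203 (y = 108 - 1*(-95) = 108 + 95 = 203)
J(B, 3)*(-3 - 6) + y = (9*(1 + 9*3))*(-3 - 6) + 203 = (9*(1 + 27))*(-9) + 203 = (9*28)*(-9) + 203 = 252*(-9) + 203 = -2268 + 203 = -2065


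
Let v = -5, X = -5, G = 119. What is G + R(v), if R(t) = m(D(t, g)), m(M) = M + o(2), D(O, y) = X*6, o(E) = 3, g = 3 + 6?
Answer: 92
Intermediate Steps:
g = 9
D(O, y) = -30 (D(O, y) = -5*6 = -30)
m(M) = 3 + M (m(M) = M + 3 = 3 + M)
R(t) = -27 (R(t) = 3 - 30 = -27)
G + R(v) = 119 - 27 = 92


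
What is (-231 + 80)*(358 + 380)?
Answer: -111438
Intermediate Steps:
(-231 + 80)*(358 + 380) = -151*738 = -111438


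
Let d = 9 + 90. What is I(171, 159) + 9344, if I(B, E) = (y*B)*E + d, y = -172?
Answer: -4667065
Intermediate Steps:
d = 99
I(B, E) = 99 - 172*B*E (I(B, E) = (-172*B)*E + 99 = -172*B*E + 99 = 99 - 172*B*E)
I(171, 159) + 9344 = (99 - 172*171*159) + 9344 = (99 - 4676508) + 9344 = -4676409 + 9344 = -4667065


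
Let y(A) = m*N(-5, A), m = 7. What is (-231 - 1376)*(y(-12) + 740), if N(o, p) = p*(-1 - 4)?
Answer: -1864120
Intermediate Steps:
N(o, p) = -5*p (N(o, p) = p*(-5) = -5*p)
y(A) = -35*A (y(A) = 7*(-5*A) = -35*A)
(-231 - 1376)*(y(-12) + 740) = (-231 - 1376)*(-35*(-12) + 740) = -1607*(420 + 740) = -1607*1160 = -1864120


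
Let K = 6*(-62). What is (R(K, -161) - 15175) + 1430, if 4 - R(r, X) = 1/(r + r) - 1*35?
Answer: -10197263/744 ≈ -13706.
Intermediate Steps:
K = -372
R(r, X) = 39 - 1/(2*r) (R(r, X) = 4 - (1/(r + r) - 1*35) = 4 - (1/(2*r) - 35) = 4 - (-35 + 1/(2*r)) = 4 + (35 - 1/(2*r)) = 39 - 1/(2*r))
(R(K, -161) - 15175) + 1430 = ((39 - ½/(-372)) - 15175) + 1430 = ((39 - ½*(-1/372)) - 15175) + 1430 = ((39 + 1/744) - 15175) + 1430 = (29017/744 - 15175) + 1430 = -11261183/744 + 1430 = -10197263/744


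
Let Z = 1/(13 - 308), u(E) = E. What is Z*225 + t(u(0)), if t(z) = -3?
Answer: -222/59 ≈ -3.7627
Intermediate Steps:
Z = -1/295 (Z = 1/(-295) = -1/295 ≈ -0.0033898)
Z*225 + t(u(0)) = -1/295*225 - 3 = -45/59 - 3 = -222/59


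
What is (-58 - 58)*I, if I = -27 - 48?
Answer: 8700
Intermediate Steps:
I = -75
(-58 - 58)*I = (-58 - 58)*(-75) = -116*(-75) = 8700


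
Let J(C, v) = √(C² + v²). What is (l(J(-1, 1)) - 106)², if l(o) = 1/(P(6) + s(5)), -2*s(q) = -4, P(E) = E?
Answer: 717409/64 ≈ 11210.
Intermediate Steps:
s(q) = 2 (s(q) = -½*(-4) = 2)
l(o) = ⅛ (l(o) = 1/(6 + 2) = 1/8 = ⅛)
(l(J(-1, 1)) - 106)² = (⅛ - 106)² = (-847/8)² = 717409/64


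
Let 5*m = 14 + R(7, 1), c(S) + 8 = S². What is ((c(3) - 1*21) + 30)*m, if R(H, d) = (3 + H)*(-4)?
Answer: -52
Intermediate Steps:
c(S) = -8 + S²
R(H, d) = -12 - 4*H
m = -26/5 (m = (14 + (-12 - 4*7))/5 = (14 + (-12 - 28))/5 = (14 - 40)/5 = (⅕)*(-26) = -26/5 ≈ -5.2000)
((c(3) - 1*21) + 30)*m = (((-8 + 3²) - 1*21) + 30)*(-26/5) = (((-8 + 9) - 21) + 30)*(-26/5) = ((1 - 21) + 30)*(-26/5) = (-20 + 30)*(-26/5) = 10*(-26/5) = -52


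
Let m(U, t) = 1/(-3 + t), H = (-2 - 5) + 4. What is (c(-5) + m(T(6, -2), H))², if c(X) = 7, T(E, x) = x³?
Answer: 1681/36 ≈ 46.694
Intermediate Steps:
H = -3 (H = -7 + 4 = -3)
(c(-5) + m(T(6, -2), H))² = (7 + 1/(-3 - 3))² = (7 + 1/(-6))² = (7 - ⅙)² = (41/6)² = 1681/36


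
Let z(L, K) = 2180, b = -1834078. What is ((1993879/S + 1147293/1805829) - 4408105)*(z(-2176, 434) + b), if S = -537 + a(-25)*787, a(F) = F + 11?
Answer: 56168842603708964482266/6955451365 ≈ 8.0755e+12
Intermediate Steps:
a(F) = 11 + F
S = -11555 (S = -537 + (11 - 25)*787 = -537 - 14*787 = -537 - 11018 = -11555)
((1993879/S + 1147293/1805829) - 4408105)*(z(-2176, 434) + b) = ((1993879/(-11555) + 1147293/1805829) - 4408105)*(2180 - 1834078) = ((1993879*(-1/11555) + 1147293*(1/1805829)) - 4408105)*(-1831898) = ((-1993879/11555 + 382431/601943) - 4408105)*(-1831898) = (-1195782516692/6955451365 - 4408105)*(-1831898) = -30661555721830017/6955451365*(-1831898) = 56168842603708964482266/6955451365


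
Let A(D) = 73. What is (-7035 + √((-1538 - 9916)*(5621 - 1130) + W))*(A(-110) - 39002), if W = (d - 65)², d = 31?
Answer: 273865515 - 38929*I*√51438758 ≈ 2.7387e+8 - 2.792e+8*I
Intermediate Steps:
W = 1156 (W = (31 - 65)² = (-34)² = 1156)
(-7035 + √((-1538 - 9916)*(5621 - 1130) + W))*(A(-110) - 39002) = (-7035 + √((-1538 - 9916)*(5621 - 1130) + 1156))*(73 - 39002) = (-7035 + √(-11454*4491 + 1156))*(-38929) = (-7035 + √(-51439914 + 1156))*(-38929) = (-7035 + √(-51438758))*(-38929) = (-7035 + I*√51438758)*(-38929) = 273865515 - 38929*I*√51438758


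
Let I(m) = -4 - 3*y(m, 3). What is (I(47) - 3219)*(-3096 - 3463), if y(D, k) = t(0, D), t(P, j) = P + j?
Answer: 22064476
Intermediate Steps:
y(D, k) = D (y(D, k) = 0 + D = D)
I(m) = -4 - 3*m
(I(47) - 3219)*(-3096 - 3463) = ((-4 - 3*47) - 3219)*(-3096 - 3463) = ((-4 - 141) - 3219)*(-6559) = (-145 - 3219)*(-6559) = -3364*(-6559) = 22064476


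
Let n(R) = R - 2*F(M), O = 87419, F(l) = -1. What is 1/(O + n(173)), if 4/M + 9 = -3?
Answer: 1/87594 ≈ 1.1416e-5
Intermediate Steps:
M = -⅓ (M = 4/(-9 - 3) = 4/(-12) = 4*(-1/12) = -⅓ ≈ -0.33333)
n(R) = 2 + R (n(R) = R - 2*(-1) = R + 2 = 2 + R)
1/(O + n(173)) = 1/(87419 + (2 + 173)) = 1/(87419 + 175) = 1/87594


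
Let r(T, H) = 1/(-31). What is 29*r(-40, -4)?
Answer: -29/31 ≈ -0.93548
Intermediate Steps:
r(T, H) = -1/31
29*r(-40, -4) = 29*(-1/31) = -29/31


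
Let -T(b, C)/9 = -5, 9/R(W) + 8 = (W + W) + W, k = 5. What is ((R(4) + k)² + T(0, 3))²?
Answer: 2436721/256 ≈ 9518.4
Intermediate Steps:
R(W) = 9/(-8 + 3*W) (R(W) = 9/(-8 + ((W + W) + W)) = 9/(-8 + (2*W + W)) = 9/(-8 + 3*W))
T(b, C) = 45 (T(b, C) = -9*(-5) = 45)
((R(4) + k)² + T(0, 3))² = ((9/(-8 + 3*4) + 5)² + 45)² = ((9/(-8 + 12) + 5)² + 45)² = ((9/4 + 5)² + 45)² = ((29/4)² + 45)² = (841/16 + 45)² = (1561/16)² = 2436721/256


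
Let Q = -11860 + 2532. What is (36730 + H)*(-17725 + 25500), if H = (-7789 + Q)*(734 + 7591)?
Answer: -1107644343625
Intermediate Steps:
Q = -9328
H = -142499025 (H = (-7789 - 9328)*(734 + 7591) = -17117*8325 = -142499025)
(36730 + H)*(-17725 + 25500) = (36730 - 142499025)*(-17725 + 25500) = -142462295*7775 = -1107644343625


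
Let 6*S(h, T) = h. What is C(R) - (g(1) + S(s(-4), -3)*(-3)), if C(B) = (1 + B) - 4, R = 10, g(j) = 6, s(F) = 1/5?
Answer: 11/10 ≈ 1.1000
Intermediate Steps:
s(F) = ⅕
S(h, T) = h/6
C(B) = -3 + B
C(R) - (g(1) + S(s(-4), -3)*(-3)) = (-3 + 10) - (6 + ((⅙)*(⅕))*(-3)) = 7 - (6 + (1/30)*(-3)) = 7 - (6 - ⅒) = 7 - 1*59/10 = 7 - 59/10 = 11/10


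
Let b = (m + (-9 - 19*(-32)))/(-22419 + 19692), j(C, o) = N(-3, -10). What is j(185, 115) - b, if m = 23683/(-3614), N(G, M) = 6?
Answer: 20424457/3285126 ≈ 6.2173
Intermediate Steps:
j(C, o) = 6
m = -23683/3614 (m = 23683*(-1/3614) = -23683/3614 ≈ -6.5531)
b = -713701/3285126 (b = (-23683/3614 + (-9 - 19*(-32)))/(-22419 + 19692) = (-23683/3614 + (-9 + 608))/(-2727) = (-23683/3614 + 599)*(-1/2727) = (2141103/3614)*(-1/2727) = -713701/3285126 ≈ -0.21725)
j(185, 115) - b = 6 - 1*(-713701/3285126) = 6 + 713701/3285126 = 20424457/3285126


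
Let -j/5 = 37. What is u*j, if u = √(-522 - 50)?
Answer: -370*I*√143 ≈ -4424.6*I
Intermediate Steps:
j = -185 (j = -5*37 = -185)
u = 2*I*√143 (u = √(-572) = 2*I*√143 ≈ 23.917*I)
u*j = (2*I*√143)*(-185) = -370*I*√143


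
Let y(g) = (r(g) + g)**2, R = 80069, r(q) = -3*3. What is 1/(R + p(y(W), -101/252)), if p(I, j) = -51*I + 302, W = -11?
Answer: 1/59971 ≈ 1.6675e-5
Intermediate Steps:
r(q) = -9
y(g) = (-9 + g)**2
p(I, j) = 302 - 51*I
1/(R + p(y(W), -101/252)) = 1/(80069 + (302 - 51*(-9 - 11)**2)) = 1/(80069 + (302 - 51*(-20)**2)) = 1/(80069 + (302 - 51*400)) = 1/(80069 + (302 - 20400)) = 1/(80069 - 20098) = 1/59971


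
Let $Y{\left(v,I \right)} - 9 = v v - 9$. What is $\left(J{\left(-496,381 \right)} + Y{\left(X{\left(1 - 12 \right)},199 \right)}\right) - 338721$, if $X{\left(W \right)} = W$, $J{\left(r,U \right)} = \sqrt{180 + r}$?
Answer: $-338600 + 2 i \sqrt{79} \approx -3.386 \cdot 10^{5} + 17.776 i$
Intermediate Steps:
$Y{\left(v,I \right)} = v^{2}$ ($Y{\left(v,I \right)} = 9 + \left(v v - 9\right) = 9 + \left(v^{2} - 9\right) = 9 + \left(-9 + v^{2}\right) = v^{2}$)
$\left(J{\left(-496,381 \right)} + Y{\left(X{\left(1 - 12 \right)},199 \right)}\right) - 338721 = \left(\sqrt{180 - 496} + \left(1 - 12\right)^{2}\right) - 338721 = \left(\sqrt{-316} + \left(-11\right)^{2}\right) - 338721 = \left(2 i \sqrt{79} + 121\right) - 338721 = \left(121 + 2 i \sqrt{79}\right) - 338721 = -338600 + 2 i \sqrt{79}$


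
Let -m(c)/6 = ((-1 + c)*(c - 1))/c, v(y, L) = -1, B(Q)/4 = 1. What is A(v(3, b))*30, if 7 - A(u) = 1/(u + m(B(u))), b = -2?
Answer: 6150/29 ≈ 212.07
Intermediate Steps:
B(Q) = 4 (B(Q) = 4*1 = 4)
m(c) = -6*(-1 + c)²/c (m(c) = -6*(-1 + c)*(c - 1)/c = -6*(-1 + c)*(-1 + c)/c = -6*(-1 + c)²/c)
A(u) = 7 - 1/(-27/2 + u) (A(u) = 7 - 1/(u - 6*(-1 + 4)²/4) = 7 - 1/(u - 6*¼*3²) = 7 - 1/(u - 6*¼*9) = 7 - 1/(u - 27/2) = 7 - 1/(-27/2 + u))
A(v(3, b))*30 = ((-191 + 14*(-1))/(-27 + 2*(-1)))*30 = ((-191 - 14)/(-27 - 2))*30 = (-205/(-29))*30 = -1/29*(-205)*30 = (205/29)*30 = 6150/29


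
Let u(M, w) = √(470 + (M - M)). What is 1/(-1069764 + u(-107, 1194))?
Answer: -534882/572197507613 - √470/1144395015226 ≈ -9.3480e-7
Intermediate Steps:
u(M, w) = √470 (u(M, w) = √(470 + 0) = √470)
1/(-1069764 + u(-107, 1194)) = 1/(-1069764 + √470)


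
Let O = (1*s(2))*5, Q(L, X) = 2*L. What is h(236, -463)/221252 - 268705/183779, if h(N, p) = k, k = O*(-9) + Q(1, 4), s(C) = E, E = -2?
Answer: -14858652748/10165367827 ≈ -1.4617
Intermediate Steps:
s(C) = -2
O = -10 (O = (1*(-2))*5 = -2*5 = -10)
k = 92 (k = -10*(-9) + 2*1 = 90 + 2 = 92)
h(N, p) = 92
h(236, -463)/221252 - 268705/183779 = 92/221252 - 268705/183779 = 92*(1/221252) - 268705*1/183779 = 23/55313 - 268705/183779 = -14858652748/10165367827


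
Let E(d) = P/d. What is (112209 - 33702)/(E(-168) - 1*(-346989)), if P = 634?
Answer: 6594588/29146759 ≈ 0.22625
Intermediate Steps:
E(d) = 634/d
(112209 - 33702)/(E(-168) - 1*(-346989)) = (112209 - 33702)/(634/(-168) - 1*(-346989)) = 78507/(634*(-1/168) + 346989) = 78507/(-317/84 + 346989) = 78507/(29146759/84) = 78507*(84/29146759) = 6594588/29146759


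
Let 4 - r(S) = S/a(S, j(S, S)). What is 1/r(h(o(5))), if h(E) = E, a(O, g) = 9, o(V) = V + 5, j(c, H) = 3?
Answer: 9/26 ≈ 0.34615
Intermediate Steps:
o(V) = 5 + V
r(S) = 4 - S/9
1/r(h(o(5))) = 1/(4 - (5 + 5)/9) = 1/(4 - ⅑*10) = 1/(4 - 10/9) = 1/(26/9) = 9/26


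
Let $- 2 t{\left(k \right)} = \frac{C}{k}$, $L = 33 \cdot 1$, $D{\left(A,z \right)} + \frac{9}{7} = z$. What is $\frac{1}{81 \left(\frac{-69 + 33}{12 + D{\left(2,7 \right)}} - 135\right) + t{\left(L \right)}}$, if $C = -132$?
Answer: $- \frac{31}{344026} \approx -9.0109 \cdot 10^{-5}$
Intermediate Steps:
$D{\left(A,z \right)} = - \frac{9}{7} + z$
$L = 33$
$t{\left(k \right)} = \frac{66}{k}$ ($t{\left(k \right)} = - \frac{\left(-132\right) \frac{1}{k}}{2} = \frac{66}{k}$)
$\frac{1}{81 \left(\frac{-69 + 33}{12 + D{\left(2,7 \right)}} - 135\right) + t{\left(L \right)}} = \frac{1}{81 \left(\frac{-69 + 33}{12 + \left(- \frac{9}{7} + 7\right)} - 135\right) + \frac{66}{33}} = \frac{1}{81 \left(- \frac{36}{12 + \frac{40}{7}} - 135\right) + 66 \cdot \frac{1}{33}} = \frac{1}{81 \left(- \frac{36}{\frac{124}{7}} - 135\right) + 2} = \frac{1}{81 \left(\left(-36\right) \frac{7}{124} - 135\right) + 2} = \frac{1}{81 \left(- \frac{63}{31} - 135\right) + 2} = \frac{1}{81 \left(- \frac{4248}{31}\right) + 2} = \frac{1}{- \frac{344088}{31} + 2} = \frac{1}{- \frac{344026}{31}} = - \frac{31}{344026}$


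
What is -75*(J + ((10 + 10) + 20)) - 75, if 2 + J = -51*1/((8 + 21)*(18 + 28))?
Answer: -3898125/1334 ≈ -2922.1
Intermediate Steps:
J = -2719/1334 (J = -2 - 51*1/((8 + 21)*(18 + 28)) = -2 - 51/(46*29) = -2 - 51/1334 = -2719/1334 ≈ -2.0382)
-75*(J + ((10 + 10) + 20)) - 75 = -75*(-2719/1334 + ((10 + 10) + 20)) - 75 = -75*(-2719/1334 + (20 + 20)) - 75 = -75*(-2719/1334 + 40) - 75 = -75*50641/1334 - 75 = -3798075/1334 - 75 = -3898125/1334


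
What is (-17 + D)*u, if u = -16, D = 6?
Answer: 176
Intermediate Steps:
(-17 + D)*u = (-17 + 6)*(-16) = -11*(-16) = 176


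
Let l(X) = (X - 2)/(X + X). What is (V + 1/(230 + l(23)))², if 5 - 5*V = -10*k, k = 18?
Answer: 153885952089/112381201 ≈ 1369.3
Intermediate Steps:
l(X) = (-2 + X)/(2*X) (l(X) = (-2 + X)/((2*X)) = (-2 + X)*(1/(2*X)) = (-2 + X)/(2*X))
V = 37 (V = 1 - (-2)*18 = 1 - ⅕*(-180) = 1 + 36 = 37)
(V + 1/(230 + l(23)))² = (37 + 1/(230 + (½)*(-2 + 23)/23))² = (37 + 1/(230 + (½)*(1/23)*21))² = (37 + 1/(230 + 21/46))² = (37 + 1/(10601/46))² = (37 + 46/10601)² = (392283/10601)² = 153885952089/112381201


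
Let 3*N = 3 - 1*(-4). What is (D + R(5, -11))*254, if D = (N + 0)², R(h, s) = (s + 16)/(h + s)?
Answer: 10541/9 ≈ 1171.2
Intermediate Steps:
R(h, s) = (16 + s)/(h + s)
N = 7/3 (N = (3 - 1*(-4))/3 = (3 + 4)/3 = (⅓)*7 = 7/3 ≈ 2.3333)
D = 49/9 (D = (7/3 + 0)² = (7/3)² = 49/9 ≈ 5.4444)
(D + R(5, -11))*254 = (49/9 + (16 - 11)/(5 - 11))*254 = (49/9 + 5/(-6))*254 = (49/9 - ⅙*5)*254 = (49/9 - ⅚)*254 = (83/18)*254 = 10541/9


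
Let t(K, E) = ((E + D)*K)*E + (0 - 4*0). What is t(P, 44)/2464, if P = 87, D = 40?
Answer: 261/2 ≈ 130.50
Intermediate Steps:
t(K, E) = E*K*(40 + E) (t(K, E) = ((E + 40)*K)*E + (0 - 4*0) = ((40 + E)*K)*E + (0 + 0) = (K*(40 + E))*E + 0 = E*K*(40 + E) + 0 = E*K*(40 + E))
t(P, 44)/2464 = (44*87*(40 + 44))/2464 = (44*87*84)*(1/2464) = 321552*(1/2464) = 261/2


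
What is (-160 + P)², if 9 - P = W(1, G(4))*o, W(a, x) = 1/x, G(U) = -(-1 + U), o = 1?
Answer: 204304/9 ≈ 22700.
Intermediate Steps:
G(U) = 1 - U
P = 28/3 (P = 9 - 1/(1 - 1*4) = 9 - 1/(1 - 4) = 9 - 1/(-3) = 9 - (-1)/3 = 9 - 1*(-⅓) = 9 + ⅓ = 28/3 ≈ 9.3333)
(-160 + P)² = (-160 + 28/3)² = (-452/3)² = 204304/9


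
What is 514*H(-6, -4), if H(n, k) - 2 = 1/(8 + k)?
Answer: 2313/2 ≈ 1156.5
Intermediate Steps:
H(n, k) = 2 + 1/(8 + k)
514*H(-6, -4) = 514*((17 + 2*(-4))/(8 - 4)) = 514*((17 - 8)/4) = 514*((¼)*9) = 514*(9/4) = 2313/2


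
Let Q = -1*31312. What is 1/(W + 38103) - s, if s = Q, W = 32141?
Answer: 2199480129/70244 ≈ 31312.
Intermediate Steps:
Q = -31312
s = -31312
1/(W + 38103) - s = 1/(32141 + 38103) - 1*(-31312) = 1/70244 + 31312 = 2199480129/70244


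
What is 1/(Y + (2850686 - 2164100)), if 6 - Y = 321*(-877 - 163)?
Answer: 1/1020432 ≈ 9.7998e-7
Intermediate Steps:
Y = 333846 (Y = 6 - 321*(-877 - 163) = 6 - 321*(-1040) = 6 - 1*(-333840) = 6 + 333840 = 333846)
1/(Y + (2850686 - 2164100)) = 1/(333846 + (2850686 - 2164100)) = 1/(333846 + 686586) = 1/1020432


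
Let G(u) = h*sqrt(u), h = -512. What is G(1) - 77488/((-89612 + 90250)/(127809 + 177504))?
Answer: -407903800/11 ≈ -3.7082e+7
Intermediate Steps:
G(u) = -512*sqrt(u)
G(1) - 77488/((-89612 + 90250)/(127809 + 177504)) = -512*sqrt(1) - 77488/((-89612 + 90250)/(127809 + 177504)) = -512*1 - 77488/(638/305313) = -512 - 77488/(638*(1/305313)) = -512 - 77488/638/305313 = -512 - 77488*305313/638 = -512 - 1*407898168/11 = -512 - 407898168/11 = -407903800/11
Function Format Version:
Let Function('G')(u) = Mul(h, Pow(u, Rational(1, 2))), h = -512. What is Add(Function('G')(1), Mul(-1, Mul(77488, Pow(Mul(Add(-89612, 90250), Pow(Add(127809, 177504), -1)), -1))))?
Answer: Rational(-407903800, 11) ≈ -3.7082e+7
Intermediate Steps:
Function('G')(u) = Mul(-512, Pow(u, Rational(1, 2)))
Add(Function('G')(1), Mul(-1, Mul(77488, Pow(Mul(Add(-89612, 90250), Pow(Add(127809, 177504), -1)), -1)))) = Add(Mul(-512, Pow(1, Rational(1, 2))), Mul(-1, Mul(77488, Pow(Mul(Add(-89612, 90250), Pow(Add(127809, 177504), -1)), -1)))) = Add(Mul(-512, 1), Mul(-1, Mul(77488, Pow(Mul(638, Pow(305313, -1)), -1)))) = Add(-512, Mul(-1, Mul(77488, Pow(Mul(638, Rational(1, 305313)), -1)))) = Add(-512, Mul(-1, Mul(77488, Pow(Rational(638, 305313), -1)))) = Add(-512, Mul(-1, Mul(77488, Rational(305313, 638)))) = Add(-512, Mul(-1, Rational(407898168, 11))) = Add(-512, Rational(-407898168, 11)) = Rational(-407903800, 11)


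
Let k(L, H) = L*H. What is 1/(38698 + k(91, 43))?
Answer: 1/42611 ≈ 2.3468e-5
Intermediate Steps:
k(L, H) = H*L
1/(38698 + k(91, 43)) = 1/(38698 + 43*91) = 1/(38698 + 3913) = 1/42611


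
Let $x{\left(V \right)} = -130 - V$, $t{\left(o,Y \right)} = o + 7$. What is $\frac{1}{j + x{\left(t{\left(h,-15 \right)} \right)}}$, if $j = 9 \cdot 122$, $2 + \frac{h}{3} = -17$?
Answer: $\frac{1}{1018} \approx 0.00098232$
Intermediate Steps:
$h = -57$ ($h = -6 + 3 \left(-17\right) = -6 - 51 = -57$)
$j = 1098$
$t{\left(o,Y \right)} = 7 + o$
$\frac{1}{j + x{\left(t{\left(h,-15 \right)} \right)}} = \frac{1}{1098 - 80} = \frac{1}{1018}$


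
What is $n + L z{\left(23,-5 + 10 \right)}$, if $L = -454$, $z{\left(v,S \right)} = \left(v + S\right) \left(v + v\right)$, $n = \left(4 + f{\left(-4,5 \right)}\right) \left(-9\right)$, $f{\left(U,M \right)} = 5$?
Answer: $-584833$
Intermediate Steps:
$n = -81$ ($n = \left(4 + 5\right) \left(-9\right) = 9 \left(-9\right) = -81$)
$z{\left(v,S \right)} = 2 v \left(S + v\right)$ ($z{\left(v,S \right)} = \left(S + v\right) 2 v = 2 v \left(S + v\right)$)
$n + L z{\left(23,-5 + 10 \right)} = -81 - 454 \cdot 2 \cdot 23 \left(\left(-5 + 10\right) + 23\right) = -81 - 454 \cdot 2 \cdot 23 \left(5 + 23\right) = -81 - 454 \cdot 2 \cdot 23 \cdot 28 = -81 - 584752 = -584833$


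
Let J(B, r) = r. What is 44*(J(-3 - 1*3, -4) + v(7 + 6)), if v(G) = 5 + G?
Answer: 616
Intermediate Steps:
44*(J(-3 - 1*3, -4) + v(7 + 6)) = 44*(-4 + (5 + (7 + 6))) = 44*(-4 + (5 + 13)) = 44*(-4 + 18) = 44*14 = 616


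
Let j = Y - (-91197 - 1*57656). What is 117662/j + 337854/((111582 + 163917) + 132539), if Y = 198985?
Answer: 41382256702/35482780461 ≈ 1.1663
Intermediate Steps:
j = 347838 (j = 198985 - (-91197 - 1*57656) = 198985 - (-91197 - 57656) = 198985 - 1*(-148853) = 198985 + 148853 = 347838)
117662/j + 337854/((111582 + 163917) + 132539) = 117662/347838 + 337854/((111582 + 163917) + 132539) = 117662*(1/347838) + 337854/(275499 + 132539) = 58831/173919 + 337854/408038 = 58831/173919 + 337854*(1/408038) = 58831/173919 + 168927/204019 = 41382256702/35482780461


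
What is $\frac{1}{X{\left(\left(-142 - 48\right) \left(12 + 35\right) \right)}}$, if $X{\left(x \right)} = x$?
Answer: $- \frac{1}{8930} \approx -0.00011198$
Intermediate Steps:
$\frac{1}{X{\left(\left(-142 - 48\right) \left(12 + 35\right) \right)}} = \frac{1}{\left(-142 - 48\right) \left(12 + 35\right)} = \frac{1}{\left(-190\right) 47} = \frac{1}{-8930} = - \frac{1}{8930}$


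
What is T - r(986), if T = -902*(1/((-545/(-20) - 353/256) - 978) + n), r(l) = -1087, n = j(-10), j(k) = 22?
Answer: -111504733/5945 ≈ -18756.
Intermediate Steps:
n = 22
T = -117966948/5945 (T = -902*(1/((-545/(-20) - 353/256) - 978) + 22) = -902*(1/((-545*(-1/20) - 353*1/256) - 978) + 22) = -902*(1/((109/4 - 353/256) - 978) + 22) = -902*(1/(6623/256 - 978) + 22) = -902*(1/(-243745/256) + 22) = -902*(-256/243745 + 22) = -902*5362134/243745 = -117966948/5945 ≈ -19843.)
T - r(986) = -117966948/5945 - 1*(-1087) = -117966948/5945 + 1087 = -111504733/5945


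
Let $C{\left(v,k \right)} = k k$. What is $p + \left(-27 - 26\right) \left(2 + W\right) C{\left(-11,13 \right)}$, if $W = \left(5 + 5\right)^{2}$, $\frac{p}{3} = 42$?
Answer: $-913488$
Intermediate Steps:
$C{\left(v,k \right)} = k^{2}$
$p = 126$ ($p = 3 \cdot 42 = 126$)
$W = 100$ ($W = 10^{2} = 100$)
$p + \left(-27 - 26\right) \left(2 + W\right) C{\left(-11,13 \right)} = 126 + \left(-27 - 26\right) \left(2 + 100\right) 13^{2} = 126 + \left(-53\right) 102 \cdot 169 = 126 - 913614 = -913488$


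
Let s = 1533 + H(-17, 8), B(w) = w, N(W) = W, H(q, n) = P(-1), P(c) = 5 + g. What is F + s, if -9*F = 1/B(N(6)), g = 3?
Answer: 83213/54 ≈ 1541.0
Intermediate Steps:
P(c) = 8 (P(c) = 5 + 3 = 8)
H(q, n) = 8
s = 1541 (s = 1533 + 8 = 1541)
F = -1/54 (F = -⅑/6 = -⅑*⅙ = -1/54 ≈ -0.018519)
F + s = -1/54 + 1541 = 83213/54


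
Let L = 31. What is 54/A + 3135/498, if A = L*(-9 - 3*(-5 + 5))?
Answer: 31399/5146 ≈ 6.1016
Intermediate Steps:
A = -279 (A = 31*(-9 - 3*(-5 + 5)) = 31*(-9 - 3*0) = 31*(-9 + 0) = 31*(-9) = -279)
54/A + 3135/498 = 54/(-279) + 3135/498 = 54*(-1/279) + 3135*(1/498) = -6/31 + 1045/166 = 31399/5146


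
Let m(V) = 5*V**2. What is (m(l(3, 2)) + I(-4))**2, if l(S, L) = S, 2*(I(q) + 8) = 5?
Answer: 6241/4 ≈ 1560.3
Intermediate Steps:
I(q) = -11/2 (I(q) = -8 + (1/2)*5 = -8 + 5/2 = -11/2)
(m(l(3, 2)) + I(-4))**2 = (5*3**2 - 11/2)**2 = (5*9 - 11/2)**2 = (45 - 11/2)**2 = (79/2)**2 = 6241/4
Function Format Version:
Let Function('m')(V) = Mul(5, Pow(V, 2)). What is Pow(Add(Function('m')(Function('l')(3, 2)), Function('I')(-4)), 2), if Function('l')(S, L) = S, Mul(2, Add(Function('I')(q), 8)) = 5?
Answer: Rational(6241, 4) ≈ 1560.3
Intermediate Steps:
Function('I')(q) = Rational(-11, 2) (Function('I')(q) = Add(-8, Mul(Rational(1, 2), 5)) = Add(-8, Rational(5, 2)) = Rational(-11, 2))
Pow(Add(Function('m')(Function('l')(3, 2)), Function('I')(-4)), 2) = Pow(Add(Mul(5, Pow(3, 2)), Rational(-11, 2)), 2) = Pow(Add(Mul(5, 9), Rational(-11, 2)), 2) = Pow(Add(45, Rational(-11, 2)), 2) = Pow(Rational(79, 2), 2) = Rational(6241, 4)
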